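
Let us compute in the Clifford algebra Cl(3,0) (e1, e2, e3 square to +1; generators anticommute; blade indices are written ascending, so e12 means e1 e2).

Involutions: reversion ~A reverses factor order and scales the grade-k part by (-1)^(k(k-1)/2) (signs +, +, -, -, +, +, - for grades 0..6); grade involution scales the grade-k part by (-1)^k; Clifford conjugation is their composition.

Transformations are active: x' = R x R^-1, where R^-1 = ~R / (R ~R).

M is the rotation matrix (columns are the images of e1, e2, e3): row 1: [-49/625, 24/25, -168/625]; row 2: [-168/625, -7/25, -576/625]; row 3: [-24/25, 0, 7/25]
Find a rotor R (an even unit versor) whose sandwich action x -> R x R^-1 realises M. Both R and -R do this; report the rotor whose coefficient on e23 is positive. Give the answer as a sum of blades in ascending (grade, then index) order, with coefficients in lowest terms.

Method: write R = a + b12*e12 + b13*e13 + b23*e23 with a^2 + b12^2 + b13^2 + b23^2 = 1 (so R^-1 = ~R). Expanding the columns R e_j ~R gives tr M = 4a^2 - 1 and, from the antisymmetric part, M21 - M12 = -4a*b12, M13 - M31 = 4a*b13, M32 - M23 = -4a*b23.
Here tr M = -49/625, so a^2 = (1 + tr M)/4 = 144/625 and a = ±12/25. Taking a = 12/25: M21 - M12 = -768/625, M13 - M31 = 432/625, M32 - M23 = 576/625, giving b12 = 16/25, b13 = 9/25, b23 = -12/25, i.e. R = 12/25 + 16/25*e12 + 9/25*e13 - 12/25*e23.
Its e23 coefficient is negative, so report the other preimage -R.
Answer: -12/25 - 16/25*e12 - 9/25*e13 + 12/25*e23. Why the constraint matters: R and -R act identically through the sandwich — M has trace -49/625 either way — so only the sign condition on e23 picks one of the two preimages.


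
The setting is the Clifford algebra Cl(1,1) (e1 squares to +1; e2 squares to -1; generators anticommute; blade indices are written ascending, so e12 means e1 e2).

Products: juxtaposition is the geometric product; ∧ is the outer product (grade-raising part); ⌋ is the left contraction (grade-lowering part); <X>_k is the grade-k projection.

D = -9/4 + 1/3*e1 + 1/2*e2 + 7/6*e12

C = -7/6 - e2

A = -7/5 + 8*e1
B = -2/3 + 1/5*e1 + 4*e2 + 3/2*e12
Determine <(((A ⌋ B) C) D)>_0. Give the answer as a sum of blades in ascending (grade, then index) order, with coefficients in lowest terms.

step 1: 38/15 - 7/25*e1 + 32/5*e2 - 21/10*e12
step 2: 31/9 - 133/75*e1 - 10*e2 + 273/100*e12
step 3: -281/1800 - 1705/216*e1 + 6373/300*e2 + 697/2160*e12
step 4: -281/1800
Answer: -281/1800


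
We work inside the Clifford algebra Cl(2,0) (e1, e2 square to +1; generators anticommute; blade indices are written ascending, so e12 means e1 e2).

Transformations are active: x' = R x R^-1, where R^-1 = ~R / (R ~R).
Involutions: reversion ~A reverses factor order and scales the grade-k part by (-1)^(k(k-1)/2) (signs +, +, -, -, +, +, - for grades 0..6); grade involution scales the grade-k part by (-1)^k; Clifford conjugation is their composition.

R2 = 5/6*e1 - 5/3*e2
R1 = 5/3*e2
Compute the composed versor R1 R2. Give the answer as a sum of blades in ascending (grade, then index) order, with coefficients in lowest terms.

Distribute over the terms of R1 (each basis-blade product reordered to ascending indices, repeated generators contracted through their squares):
(5/3*e2) R2 = -25/9 - 25/18*e12
Answer: -25/9 - 25/18*e12


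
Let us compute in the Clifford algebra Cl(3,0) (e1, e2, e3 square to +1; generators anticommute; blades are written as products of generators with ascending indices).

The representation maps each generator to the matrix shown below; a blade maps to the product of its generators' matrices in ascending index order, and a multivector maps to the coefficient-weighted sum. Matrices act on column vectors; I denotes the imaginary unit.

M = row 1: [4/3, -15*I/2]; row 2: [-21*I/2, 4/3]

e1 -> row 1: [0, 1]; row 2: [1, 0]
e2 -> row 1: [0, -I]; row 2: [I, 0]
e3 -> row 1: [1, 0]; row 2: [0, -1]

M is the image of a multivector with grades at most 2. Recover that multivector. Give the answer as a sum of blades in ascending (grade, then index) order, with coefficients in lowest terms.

Method: 1, rho(e1), rho(e2), rho(e3) form a trace-orthogonal basis of the 2x2 complex matrices (tr(X Y) = 2 if X = Y, else 0), so M = m0*1 + m1*rho(e1) + m2*rho(e2) + m3*rho(e3) with m0 = tr(M)/2 = 4/3, m1 = tr(M rho(e1))/2 = -9*I, m2 = tr(M rho(e2))/2 = -3/2, m3 = tr(M rho(e3))/2 = 0.
Multiplying table entries, the bivector images are rho(e1 e2) = I*rho(e3), rho(e1 e3) = -I*rho(e2), rho(e2 e3) = I*rho(e1); with real blade coefficients the real parts of m0..m3 are the coefficients of 1, e1, e2, e3 and the imaginary parts give the bivectors (e2 e3: Im m1, e1 e3: -Im m2, e1 e2: Im m3).
Answer: 4/3 - 3/2*e2 - 9*e2 e3


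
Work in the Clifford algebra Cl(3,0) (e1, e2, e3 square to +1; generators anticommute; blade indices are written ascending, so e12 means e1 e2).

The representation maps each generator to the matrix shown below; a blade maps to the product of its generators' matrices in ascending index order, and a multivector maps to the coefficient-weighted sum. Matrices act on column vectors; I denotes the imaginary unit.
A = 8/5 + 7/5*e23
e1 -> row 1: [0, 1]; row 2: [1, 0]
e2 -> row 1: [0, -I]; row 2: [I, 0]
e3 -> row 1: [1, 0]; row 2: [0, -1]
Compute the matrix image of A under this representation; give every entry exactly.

Bivector images (products of the table entries): rho(e23) = rho(e2)rho(e3) = row 1: [0, I]; row 2: [I, 0].
M = (8/5)*1 + (7/5)*rho(e23), summed entrywise (1 is the identity matrix):
Answer: row 1: [8/5, 7*I/5]; row 2: [7*I/5, 8/5]


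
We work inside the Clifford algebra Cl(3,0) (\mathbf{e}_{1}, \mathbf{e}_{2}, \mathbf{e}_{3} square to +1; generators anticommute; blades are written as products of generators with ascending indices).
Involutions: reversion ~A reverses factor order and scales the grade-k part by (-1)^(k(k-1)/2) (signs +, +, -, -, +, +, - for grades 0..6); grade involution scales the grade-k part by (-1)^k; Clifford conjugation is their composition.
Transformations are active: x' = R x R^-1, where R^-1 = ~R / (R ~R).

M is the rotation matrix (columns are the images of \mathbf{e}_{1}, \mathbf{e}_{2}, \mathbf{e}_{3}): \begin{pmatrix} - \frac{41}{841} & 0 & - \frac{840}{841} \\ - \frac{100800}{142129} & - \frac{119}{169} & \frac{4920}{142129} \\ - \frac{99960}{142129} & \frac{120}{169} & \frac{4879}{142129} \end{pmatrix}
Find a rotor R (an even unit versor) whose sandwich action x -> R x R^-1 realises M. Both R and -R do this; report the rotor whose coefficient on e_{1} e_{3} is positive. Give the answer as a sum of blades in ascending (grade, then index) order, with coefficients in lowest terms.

Method: write R = a + b12*e_{1} e_{2} + b13*e_{1} e_{3} + b23*e_{2} e_{3} with a^2 + b12^2 + b13^2 + b23^2 = 1 (so R^-1 = ~R). Expanding the columns R e_j ~R gives tr M = 4a^2 - 1 and, from the antisymmetric part, M21 - M12 = -4a*b12, M13 - M31 = 4a*b13, M32 - M23 = -4a*b23.
Here tr M = -\frac{102129}{142129}, so a^2 = (1 + tr M)/4 = \frac{10000}{142129} and a = ±\frac{100}{377}. Taking a = \frac{100}{377}: M21 - M12 = -\frac{100800}{142129}, M13 - M31 = -\frac{42000}{142129}, M32 - M23 = \frac{96000}{142129}, giving b12 = \frac{252}{377}, b13 = -\frac{105}{377}, b23 = -\frac{240}{377}, i.e. R = \frac{100}{377} + \frac{252}{377} e_{1} e_{2} - \frac{105}{377} e_{1} e_{3} - \frac{240}{377} e_{2} e_{3}.
Its e_{1} e_{3} coefficient is negative, so report the other preimage -R.
Answer: -\frac{100}{377} - \frac{252}{377} e_{1} e_{2} + \frac{105}{377} e_{1} e_{3} + \frac{240}{377} e_{2} e_{3}. Why the constraint matters: R and -R act identically through the sandwich — M has trace -\frac{102129}{142129} either way — so only the sign condition on e_{1} e_{3} picks one of the two preimages.


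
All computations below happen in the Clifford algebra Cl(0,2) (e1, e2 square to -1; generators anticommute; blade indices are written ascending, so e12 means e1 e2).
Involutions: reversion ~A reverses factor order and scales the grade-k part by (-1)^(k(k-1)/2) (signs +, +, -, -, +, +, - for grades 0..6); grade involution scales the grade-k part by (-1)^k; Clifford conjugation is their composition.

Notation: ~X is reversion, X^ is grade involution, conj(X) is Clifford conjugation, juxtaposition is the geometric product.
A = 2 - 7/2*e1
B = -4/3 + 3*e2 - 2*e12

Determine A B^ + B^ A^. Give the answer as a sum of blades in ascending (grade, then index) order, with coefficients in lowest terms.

first term: -8/3 + 14/3*e1 - 13*e2 + 13/2*e12
second term: -8/3 - 14/3*e1 - 13*e2 + 13/2*e12
Answer: -16/3 - 26*e2 + 13*e12


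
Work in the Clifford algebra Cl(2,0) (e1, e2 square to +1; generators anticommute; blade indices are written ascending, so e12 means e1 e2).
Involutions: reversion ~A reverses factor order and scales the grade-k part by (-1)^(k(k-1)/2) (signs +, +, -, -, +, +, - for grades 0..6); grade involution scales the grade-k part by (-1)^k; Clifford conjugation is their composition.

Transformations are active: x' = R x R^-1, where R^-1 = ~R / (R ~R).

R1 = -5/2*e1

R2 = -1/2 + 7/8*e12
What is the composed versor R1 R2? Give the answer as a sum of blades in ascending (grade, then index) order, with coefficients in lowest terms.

Distribute over the terms of R1 (each basis-blade product reordered to ascending indices, repeated generators contracted through their squares):
(-5/2*e1) R2 = 5/4*e1 - 35/16*e2
Answer: 5/4*e1 - 35/16*e2


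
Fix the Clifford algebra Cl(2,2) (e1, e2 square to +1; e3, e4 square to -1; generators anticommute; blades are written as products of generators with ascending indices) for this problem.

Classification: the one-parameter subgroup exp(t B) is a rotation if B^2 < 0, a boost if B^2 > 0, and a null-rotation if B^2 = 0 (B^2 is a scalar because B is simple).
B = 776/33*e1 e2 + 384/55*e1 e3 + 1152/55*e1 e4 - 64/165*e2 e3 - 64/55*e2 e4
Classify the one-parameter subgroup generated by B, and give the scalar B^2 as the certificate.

B^2 term by term: the squares give (776/33)^2*(e1 e2)^2 + (384/55)^2*(e1 e3)^2 + (1152/55)^2*(e1 e4)^2 + (-64/165)^2*(e2 e3)^2 + (-64/55)^2*(e2 e4)^2 = 602176/1089*(-1) + 147456/3025*(+1) + 1327104/3025*(+1) + 4096/27225*(+1) + 4096/3025*(+1) = -64 (each basis 2-blade squares to minus the product of its generators' squares); cross terms between blades sharing an index anticommute and cancel; the commuting (index-disjoint) pairs give grade-4 terms 2*c*c'*(blade product), which cancel blade by blade — e1 e2 e3 e4: 49152/3025 - 49152/3025 = 0 — confirming B is simple. So B^2 = -64.
Answer: rotation, certificate B^2 = -64. Why this suffices: the scalar -64 survives any versor conjugation, so its sign alone determines the class however B is presented.


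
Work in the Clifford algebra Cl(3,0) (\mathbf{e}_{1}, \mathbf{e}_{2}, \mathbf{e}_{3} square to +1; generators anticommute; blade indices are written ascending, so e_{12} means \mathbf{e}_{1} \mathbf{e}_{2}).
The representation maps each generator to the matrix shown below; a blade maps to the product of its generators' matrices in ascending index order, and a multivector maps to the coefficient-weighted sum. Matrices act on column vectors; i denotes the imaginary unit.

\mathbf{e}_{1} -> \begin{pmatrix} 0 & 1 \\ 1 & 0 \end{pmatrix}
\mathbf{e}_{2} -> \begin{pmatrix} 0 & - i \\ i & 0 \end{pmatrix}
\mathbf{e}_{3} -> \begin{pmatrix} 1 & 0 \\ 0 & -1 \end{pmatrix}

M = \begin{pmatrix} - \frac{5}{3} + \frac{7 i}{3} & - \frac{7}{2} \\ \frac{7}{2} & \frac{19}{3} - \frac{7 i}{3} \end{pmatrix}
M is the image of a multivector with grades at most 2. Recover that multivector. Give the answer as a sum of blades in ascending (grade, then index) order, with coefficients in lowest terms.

Method: 1, rho(e_{1}), rho(e_{2}), rho(e_{3}) form a trace-orthogonal basis of the 2x2 complex matrices (tr(X Y) = 2 if X = Y, else 0), so M = m0*1 + m1*rho(e_{1}) + m2*rho(e_{2}) + m3*rho(e_{3}) with m0 = tr(M)/2 = \frac{7}{3}, m1 = tr(M rho(e_{1}))/2 = 0, m2 = tr(M rho(e_{2}))/2 = - \frac{7 i}{2}, m3 = tr(M rho(e_{3}))/2 = -4 + \frac{7 i}{3}.
Multiplying table entries, the bivector images are rho(e_{12}) = i*rho(e_{3}), rho(e_{13}) = -i*rho(e_{2}), rho(e_{23}) = i*rho(e_{1}); with real blade coefficients the real parts of m0..m3 are the coefficients of 1, e_{1}, e_{2}, e_{3} and the imaginary parts give the bivectors (e_{23}: Im m1, e_{13}: -Im m2, e_{12}: Im m3).
Answer: \frac{7}{3} - 4 e_{3} + \frac{7}{3} e_{12} + \frac{7}{2} e_{13}


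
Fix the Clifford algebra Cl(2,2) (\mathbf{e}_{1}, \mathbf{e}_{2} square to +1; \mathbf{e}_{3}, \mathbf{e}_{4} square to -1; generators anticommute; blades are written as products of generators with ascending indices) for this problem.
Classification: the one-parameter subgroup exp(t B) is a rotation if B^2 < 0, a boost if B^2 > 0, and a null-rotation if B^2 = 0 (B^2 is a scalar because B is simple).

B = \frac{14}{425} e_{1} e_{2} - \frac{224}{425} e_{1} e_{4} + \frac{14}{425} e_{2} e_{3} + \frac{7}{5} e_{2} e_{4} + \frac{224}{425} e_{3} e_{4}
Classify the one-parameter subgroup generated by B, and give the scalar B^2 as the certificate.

B^2 term by term: the squares give (\frac{14}{425})^2*(e_{1} e_{2})^2 + (-\frac{224}{425})^2*(e_{1} e_{4})^2 + (\frac{14}{425})^2*(e_{2} e_{3})^2 + (\frac{7}{5})^2*(e_{2} e_{4})^2 + (\frac{224}{425})^2*(e_{3} e_{4})^2 = \frac{196}{180625}*(-1) + \frac{50176}{180625}*(+1) + \frac{196}{180625}*(+1) + \frac{49}{25}*(+1) + \frac{50176}{180625}*(-1) = \frac{49}{25} (each basis 2-blade squares to minus the product of its generators' squares); cross terms between blades sharing an index anticommute and cancel; the commuting (index-disjoint) pairs give grade-4 terms 2*c*c'*(blade product), which cancel blade by blade — e_{1} e_{2} e_{3} e_{4}: \frac{6272}{180625} - \frac{6272}{180625} = 0 — confirming B is simple. So B^2 = \frac{49}{25}.
Answer: boost, certificate B^2 = \frac{49}{25}. Key observation: B^2 = \frac{49}{25} is a conjugation invariant, so its sign decides the class regardless of the surface form of B.


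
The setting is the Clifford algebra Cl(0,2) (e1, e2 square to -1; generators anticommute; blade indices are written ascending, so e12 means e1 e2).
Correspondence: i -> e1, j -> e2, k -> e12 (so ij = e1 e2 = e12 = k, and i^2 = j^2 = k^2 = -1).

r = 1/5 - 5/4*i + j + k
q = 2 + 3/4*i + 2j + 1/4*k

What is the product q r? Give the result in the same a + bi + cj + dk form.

In blades: q = 2 + 3/4*e1 + 2*e2 + 1/4*e12, r = 1/5 - 5/4*e1 + e2 + e12.
Distribute q over r term by term (generator squares from the signature, products reordered to ascending indices): (2)*r = 2/5 - 5/2*e1 + 2*e2 + 2*e12; (3/4*e1)*r = 15/16 + 3/20*e1 - 3/4*e2 + 3/4*e12; (2*e2)*r = -2 + 2*e1 + 2/5*e2 + 5/2*e12; (1/4*e12)*r = -1/4 - 1/4*e1 - 5/16*e2 + 1/20*e12.
Sum: -73/80 - 3/5*e1 + 107/80*e2 + 53/10*e12; translating back through the correspondence:
Answer: -73/80 - 3/5*i + 107/80*j + 53/10*k


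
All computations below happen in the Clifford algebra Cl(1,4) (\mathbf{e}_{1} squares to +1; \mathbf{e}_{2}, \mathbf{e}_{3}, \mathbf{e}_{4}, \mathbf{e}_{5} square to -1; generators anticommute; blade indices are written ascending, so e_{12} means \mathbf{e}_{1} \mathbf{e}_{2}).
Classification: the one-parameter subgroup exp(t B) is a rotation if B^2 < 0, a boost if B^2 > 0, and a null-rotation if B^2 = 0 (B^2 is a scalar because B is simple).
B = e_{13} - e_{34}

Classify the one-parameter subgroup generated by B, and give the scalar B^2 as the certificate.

B^2 term by term: the squares give (1)^2*(e_{13})^2 + (-1)^2*(e_{34})^2 = 1*(+1) + 1*(-1) = 0 (each basis 2-blade squares to minus the product of its generators' squares); cross terms between blades sharing an index anticommute and cancel. So B^2 = 0.
Answer: null-rotation, certificate B^2 = 0. Note: conjugating B changes its blade decomposition but never the scalar B^2 = 0, whose sign settles the classification.


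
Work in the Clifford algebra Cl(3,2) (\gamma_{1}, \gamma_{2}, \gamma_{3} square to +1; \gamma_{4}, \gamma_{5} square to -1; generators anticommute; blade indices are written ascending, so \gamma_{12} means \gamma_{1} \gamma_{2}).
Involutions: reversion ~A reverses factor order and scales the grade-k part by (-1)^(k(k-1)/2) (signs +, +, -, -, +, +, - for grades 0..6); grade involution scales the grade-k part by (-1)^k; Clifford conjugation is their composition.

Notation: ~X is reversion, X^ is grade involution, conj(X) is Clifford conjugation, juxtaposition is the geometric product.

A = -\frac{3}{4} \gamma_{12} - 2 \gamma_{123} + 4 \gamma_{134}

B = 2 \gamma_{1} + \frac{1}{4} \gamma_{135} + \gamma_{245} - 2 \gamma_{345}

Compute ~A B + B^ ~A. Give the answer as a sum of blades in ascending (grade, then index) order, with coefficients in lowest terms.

first term: -\frac{3}{2} \gamma_{2} + 8 \gamma_{15} + 4 \gamma_{23} + \frac{1}{2} \gamma_{25} - 8 \gamma_{34} + \gamma_{45} + \frac{3}{4} \gamma_{145} - \frac{3}{16} \gamma_{235} + 4 \gamma_{1235} - 4 \gamma_{1245} - 2 \gamma_{1345} - \frac{3}{2} \gamma_{12345}
second term: -\frac{3}{2} \gamma_{2} + 8 \gamma_{15} - 4 \gamma_{23} + \frac{1}{2} \gamma_{25} + 8 \gamma_{34} + \gamma_{45} + \frac{3}{4} \gamma_{145} - \frac{3}{16} \gamma_{235} - 4 \gamma_{1235} + 4 \gamma_{1245} + 2 \gamma_{1345} + \frac{3}{2} \gamma_{12345}
Answer: -3 \gamma_{2} + 16 \gamma_{15} + \gamma_{25} + 2 \gamma_{45} + \frac{3}{2} \gamma_{145} - \frac{3}{8} \gamma_{235}


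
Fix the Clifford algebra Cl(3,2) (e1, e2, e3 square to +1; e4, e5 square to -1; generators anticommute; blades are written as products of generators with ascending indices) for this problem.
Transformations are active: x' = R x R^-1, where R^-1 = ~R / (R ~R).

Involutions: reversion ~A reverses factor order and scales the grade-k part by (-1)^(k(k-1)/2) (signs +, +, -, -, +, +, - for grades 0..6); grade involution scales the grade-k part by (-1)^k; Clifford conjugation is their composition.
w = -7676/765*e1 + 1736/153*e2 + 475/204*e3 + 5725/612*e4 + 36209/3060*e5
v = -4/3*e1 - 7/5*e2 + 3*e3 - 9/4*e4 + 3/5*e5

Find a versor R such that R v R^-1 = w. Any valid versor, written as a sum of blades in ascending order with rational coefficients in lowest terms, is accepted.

Take R = v + w = -8696/765*e1 + 7609/765*e2 + 1087/204*e3 + 1087/153*e4 + 7609/612*e5. Because q(v) = q(w) = 5267/720, conjugation by R sends v exactly to w.
Answer: -8696/765*e1 + 7609/765*e2 + 1087/204*e3 + 1087/153*e4 + 7609/612*e5


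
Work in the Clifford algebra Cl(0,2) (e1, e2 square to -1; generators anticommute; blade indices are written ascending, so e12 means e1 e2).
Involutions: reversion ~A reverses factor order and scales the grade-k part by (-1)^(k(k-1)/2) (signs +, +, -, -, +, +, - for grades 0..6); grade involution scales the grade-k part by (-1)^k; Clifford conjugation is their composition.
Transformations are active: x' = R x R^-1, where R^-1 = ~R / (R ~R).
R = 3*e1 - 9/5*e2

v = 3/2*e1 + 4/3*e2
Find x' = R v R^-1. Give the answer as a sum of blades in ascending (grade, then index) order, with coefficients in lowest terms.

~R = 3*e1 - 9/5*e2, and R ~R = -306/25, so R^-1 = ~R / (-306/25).
R v = -21/10 + 67/10*e12
Answer: -8/17*e1 - 199/102*e2


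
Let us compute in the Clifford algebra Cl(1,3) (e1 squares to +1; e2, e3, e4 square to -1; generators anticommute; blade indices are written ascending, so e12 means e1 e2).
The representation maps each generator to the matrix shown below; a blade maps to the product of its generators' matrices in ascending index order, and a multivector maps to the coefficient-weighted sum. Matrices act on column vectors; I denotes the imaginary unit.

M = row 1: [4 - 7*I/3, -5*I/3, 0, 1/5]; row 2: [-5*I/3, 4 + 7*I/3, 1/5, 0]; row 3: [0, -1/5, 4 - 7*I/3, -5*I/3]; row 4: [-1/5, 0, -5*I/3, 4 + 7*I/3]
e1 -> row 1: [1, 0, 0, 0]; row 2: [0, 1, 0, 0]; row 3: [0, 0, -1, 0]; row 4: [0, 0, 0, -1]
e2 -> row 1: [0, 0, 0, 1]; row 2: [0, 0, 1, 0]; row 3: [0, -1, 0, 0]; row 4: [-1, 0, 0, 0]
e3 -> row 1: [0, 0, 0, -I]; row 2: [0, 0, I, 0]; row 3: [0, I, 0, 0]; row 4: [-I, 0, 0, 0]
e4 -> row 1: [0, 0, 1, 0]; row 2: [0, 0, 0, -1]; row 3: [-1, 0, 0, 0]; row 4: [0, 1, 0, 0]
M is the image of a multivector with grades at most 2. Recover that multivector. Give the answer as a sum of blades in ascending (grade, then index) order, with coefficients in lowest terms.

Method: the blade images are trace-orthogonal — tr(rho(e_A) rho(e_B)^-1) = 4 if A = B and 0 otherwise — and rho(e_A)^-1 = (e_A)^2 * rho(e_A) with (e_A)^2 = +1 or -1, so the coefficient of e_A in the preimage is (e_A)^2 * tr(M rho(e_A))/4.
Nonzero projections over blades of grade <= 2: 1: (1)^2 = +1, tr(M 1) = 16, coefficient 4; e2: (e2)^2 = -1, tr(M rho(e2)) = -4/5, coefficient 1/5; e23: (e23)^2 = -1, tr(M rho(e23)) = -28/3, coefficient 7/3; e34: (e34)^2 = -1, tr(M rho(e34)) = -20/3, coefficient 5/3. Every other blade of grade <= 2 projects to 0.
Answer: 4 + 1/5*e2 + 7/3*e23 + 5/3*e34


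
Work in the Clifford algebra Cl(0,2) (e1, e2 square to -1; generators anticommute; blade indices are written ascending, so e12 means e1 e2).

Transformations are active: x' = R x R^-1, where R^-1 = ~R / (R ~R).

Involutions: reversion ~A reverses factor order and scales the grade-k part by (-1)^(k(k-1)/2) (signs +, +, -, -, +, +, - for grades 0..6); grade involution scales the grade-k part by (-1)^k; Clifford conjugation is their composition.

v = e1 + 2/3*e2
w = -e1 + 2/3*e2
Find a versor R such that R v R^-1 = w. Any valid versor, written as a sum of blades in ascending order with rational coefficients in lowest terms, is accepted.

Key observation: q(v) = q(w) = -13/9 (sandwiches preserve the norm), so R = v + w = 4/3*e2 works whenever it is invertible — the component of v along it is kept and (v - w)/2 reverses, sending v to w.
Answer: 4/3*e2


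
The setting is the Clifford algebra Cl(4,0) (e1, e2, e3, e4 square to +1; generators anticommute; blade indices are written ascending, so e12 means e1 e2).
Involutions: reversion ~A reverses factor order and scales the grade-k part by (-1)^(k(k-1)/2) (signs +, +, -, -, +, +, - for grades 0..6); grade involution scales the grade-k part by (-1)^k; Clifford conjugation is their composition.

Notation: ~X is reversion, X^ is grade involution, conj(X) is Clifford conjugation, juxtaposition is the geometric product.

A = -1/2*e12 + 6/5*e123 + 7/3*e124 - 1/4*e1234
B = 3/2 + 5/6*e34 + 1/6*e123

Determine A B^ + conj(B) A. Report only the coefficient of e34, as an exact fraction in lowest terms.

first term: 1/5 - 1/12*e3 + 1/24*e4 - 13/24*e12 - 7/18*e34 - 13/90*e123 + 9/2*e124 - 19/24*e1234
second term: -1/5 + 1/12*e3 + 1/24*e4 - 23/24*e12 - 7/18*e34 - 13/90*e123 + 9/2*e124 + 1/24*e1234
Answer: -7/9


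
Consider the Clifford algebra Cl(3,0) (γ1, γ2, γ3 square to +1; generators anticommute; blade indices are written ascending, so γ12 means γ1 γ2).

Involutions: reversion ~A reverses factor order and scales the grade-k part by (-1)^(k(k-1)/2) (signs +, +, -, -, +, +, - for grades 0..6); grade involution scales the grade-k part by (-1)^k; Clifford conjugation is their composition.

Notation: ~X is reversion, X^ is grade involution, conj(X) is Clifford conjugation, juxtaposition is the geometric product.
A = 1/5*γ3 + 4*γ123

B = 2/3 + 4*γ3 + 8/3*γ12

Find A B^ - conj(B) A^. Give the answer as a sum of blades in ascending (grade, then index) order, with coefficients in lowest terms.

first term: -4/5 - 158/15*γ3 - 16*γ12 + 16/5*γ123
second term: 4/5 - 54/5*γ3 + 16*γ12 - 32/15*γ123
Answer: -8/5 + 4/15*γ3 - 32*γ12 + 16/3*γ123


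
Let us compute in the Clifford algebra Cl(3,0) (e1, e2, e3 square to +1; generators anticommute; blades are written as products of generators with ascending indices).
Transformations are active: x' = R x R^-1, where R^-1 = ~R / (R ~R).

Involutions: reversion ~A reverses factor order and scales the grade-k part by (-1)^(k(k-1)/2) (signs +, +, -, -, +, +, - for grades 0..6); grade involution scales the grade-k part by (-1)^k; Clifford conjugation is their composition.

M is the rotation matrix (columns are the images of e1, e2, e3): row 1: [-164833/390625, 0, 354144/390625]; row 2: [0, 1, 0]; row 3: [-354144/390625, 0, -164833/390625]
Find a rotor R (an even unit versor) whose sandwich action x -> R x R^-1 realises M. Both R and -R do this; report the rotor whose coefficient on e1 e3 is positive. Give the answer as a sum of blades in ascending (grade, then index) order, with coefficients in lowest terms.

Method: write R = a + b12*e1 e2 + b13*e1 e3 + b23*e2 e3 with a^2 + b12^2 + b13^2 + b23^2 = 1 (so R^-1 = ~R). Expanding the columns R e_j ~R gives tr M = 4a^2 - 1 and, from the antisymmetric part, M21 - M12 = -4a*b12, M13 - M31 = 4a*b13, M32 - M23 = -4a*b23.
Here tr M = 60959/390625, so a^2 = (1 + tr M)/4 = 112896/390625 and a = ±336/625. Taking a = 336/625: M21 - M12 = 0, M13 - M31 = 708288/390625, M32 - M23 = 0, giving b12 = 0, b13 = 527/625, b23 = 0, i.e. R = 336/625 + 527/625*e1 e3.
Its e1 e3 coefficient is already positive.
Answer: 336/625 + 527/625*e1 e3. Note: both R and -R realise this M (trace 60959/390625); the covering map identifies them, and the e1 e3-coefficient sign is the tie-breaker.


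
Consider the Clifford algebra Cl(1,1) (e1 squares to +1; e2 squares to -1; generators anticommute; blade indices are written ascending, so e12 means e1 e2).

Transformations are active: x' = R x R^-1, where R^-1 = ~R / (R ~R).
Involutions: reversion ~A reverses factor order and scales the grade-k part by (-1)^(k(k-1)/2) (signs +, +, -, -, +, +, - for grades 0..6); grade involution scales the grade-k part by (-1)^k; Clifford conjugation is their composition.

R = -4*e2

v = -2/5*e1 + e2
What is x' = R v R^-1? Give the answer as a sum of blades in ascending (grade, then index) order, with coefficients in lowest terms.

~R = -4*e2, and R ~R = -16, so R^-1 = ~R / (-16).
R v = 4 - 8/5*e12
Answer: 2/5*e1 + e2


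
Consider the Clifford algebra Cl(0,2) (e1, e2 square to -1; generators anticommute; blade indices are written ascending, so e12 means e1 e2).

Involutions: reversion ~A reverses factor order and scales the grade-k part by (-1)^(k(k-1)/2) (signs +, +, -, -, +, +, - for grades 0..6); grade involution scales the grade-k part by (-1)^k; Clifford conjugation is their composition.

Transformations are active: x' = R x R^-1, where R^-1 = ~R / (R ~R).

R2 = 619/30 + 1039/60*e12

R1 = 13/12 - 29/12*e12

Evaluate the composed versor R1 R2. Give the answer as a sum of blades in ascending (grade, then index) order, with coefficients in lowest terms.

Distribute over the terms of R1 (each basis-blade product reordered to ascending indices, repeated generators contracted through their squares):
(13/12) R2 = 8047/360 + 13507/720*e12
(-29/12*e12) R2 = 30131/720 - 17951/360*e12
Summing the partial products and collecting blades:
Answer: 9245/144 - 1493/48*e12


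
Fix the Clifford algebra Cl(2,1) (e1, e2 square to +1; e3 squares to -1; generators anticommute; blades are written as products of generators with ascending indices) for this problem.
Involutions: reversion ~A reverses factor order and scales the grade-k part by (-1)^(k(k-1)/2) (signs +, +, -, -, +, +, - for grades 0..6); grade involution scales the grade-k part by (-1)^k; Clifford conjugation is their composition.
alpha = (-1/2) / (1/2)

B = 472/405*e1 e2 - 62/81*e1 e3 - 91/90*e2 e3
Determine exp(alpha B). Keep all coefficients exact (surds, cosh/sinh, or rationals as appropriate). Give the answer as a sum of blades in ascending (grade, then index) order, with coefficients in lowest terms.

B^2 term by term: the squares give (472/405)^2*(e1 e2)^2 + (-62/81)^2*(e1 e3)^2 + (-91/90)^2*(e2 e3)^2 = 222784/164025*(-1) + 3844/6561*(+1) + 8281/8100*(+1) = 1/4 (each basis 2-blade squares to minus the product of its generators' squares); cross terms between blades sharing an index anticommute and cancel. So B^2 = 1/4.
B^2 = 1/4 — the positive square puts this in the hyperbolic regime; l = 1/2, alpha*l = -1/2, so exp(alpha B) = cosh(-1/2) + (sinh(-1/2)/(1/2))*B = cosh(1/2) + (-2*sinh(1/2))*B.
Answer: cosh(1/2) - 944*sinh(1/2)/405*e1 e2 + 124*sinh(1/2)/81*e1 e3 + 91*sinh(1/2)/45*e2 e3


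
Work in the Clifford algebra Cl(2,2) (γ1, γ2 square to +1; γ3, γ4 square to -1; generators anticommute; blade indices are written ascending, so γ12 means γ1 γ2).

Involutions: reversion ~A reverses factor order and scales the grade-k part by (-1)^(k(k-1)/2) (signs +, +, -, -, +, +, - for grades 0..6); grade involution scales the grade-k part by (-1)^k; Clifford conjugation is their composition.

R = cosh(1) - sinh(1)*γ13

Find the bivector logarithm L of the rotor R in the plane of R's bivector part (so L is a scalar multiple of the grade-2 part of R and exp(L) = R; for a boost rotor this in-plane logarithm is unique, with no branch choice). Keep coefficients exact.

The scalar part of R is cosh(1), which determines |rapidity| via cosh; the sign lives in the bivector part, and pairing them (bivector part over sinh of the rapidity = the plane) gives the unique in-plane L = rapidity * plane.
Concretely: cosh(rapidity) = cosh(1) gives rapidity = ±1, and since rapidity/sinh(rapidity) is even the sign is immaterial: L = (rapidity/sinh(rapidity)) * <R>_2 = (1/sinh(1)) * <R>_2.
Answer: -γ13


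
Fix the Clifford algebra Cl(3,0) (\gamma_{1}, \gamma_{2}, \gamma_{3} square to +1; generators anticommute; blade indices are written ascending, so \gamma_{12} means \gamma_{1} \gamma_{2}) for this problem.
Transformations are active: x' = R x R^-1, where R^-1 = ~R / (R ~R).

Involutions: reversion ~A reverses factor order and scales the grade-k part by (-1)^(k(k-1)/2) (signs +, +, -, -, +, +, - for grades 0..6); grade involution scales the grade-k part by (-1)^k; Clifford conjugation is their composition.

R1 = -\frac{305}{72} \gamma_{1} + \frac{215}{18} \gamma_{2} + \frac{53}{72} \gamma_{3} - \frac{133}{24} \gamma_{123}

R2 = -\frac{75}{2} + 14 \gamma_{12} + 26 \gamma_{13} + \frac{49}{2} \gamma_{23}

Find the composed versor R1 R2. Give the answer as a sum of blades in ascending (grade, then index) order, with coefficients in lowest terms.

Distribute over the terms of R1 (each basis-blade product reordered to ascending indices, repeated generators contracted through their squares):
(-\frac{305}{72} \gamma_{1}) R2 = \frac{7625}{48} \gamma_{1} - \frac{2135}{36} \gamma_{2} - \frac{3965}{36} \gamma_{3} - \frac{14945}{144} \gamma_{123}
(\frac{215}{18} \gamma_{2}) R2 = -\frac{1505}{9} \gamma_{1} - \frac{5375}{12} \gamma_{2} + \frac{10535}{36} \gamma_{3} - \frac{2795}{9} \gamma_{123}
(\frac{53}{72} \gamma_{3}) R2 = -\frac{689}{36} \gamma_{1} - \frac{2597}{144} \gamma_{2} - \frac{1325}{48} \gamma_{3} + \frac{371}{36} \gamma_{123}
(-\frac{133}{24} \gamma_{123}) R2 = \frac{6517}{48} \gamma_{1} - \frac{1729}{12} \gamma_{2} + \frac{931}{12} \gamma_{3} + \frac{3325}{16} \gamma_{123}
Summing the partial products and collecting blades:
Answer: \frac{7795}{72} \gamma_{1} - \frac{96385}{144} \gamma_{2} + \frac{11159}{48} \gamma_{3} - \frac{1766}{9} \gamma_{123}


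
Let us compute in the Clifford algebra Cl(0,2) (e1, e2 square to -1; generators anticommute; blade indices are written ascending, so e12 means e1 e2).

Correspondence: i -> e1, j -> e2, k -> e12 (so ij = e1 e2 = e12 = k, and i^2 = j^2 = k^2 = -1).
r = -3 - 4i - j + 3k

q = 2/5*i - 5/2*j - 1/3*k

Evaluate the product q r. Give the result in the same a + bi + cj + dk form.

In blades: q = 2/5*e1 - 5/2*e2 - 1/3*e12, r = -3 - 4*e1 - e2 + 3*e12.
Distribute q over r term by term (generator squares from the signature, products reordered to ascending indices): (2/5*e1)*r = 8/5 - 6/5*e1 - 6/5*e2 - 2/5*e12; (-5/2*e2)*r = -5/2 - 15/2*e1 + 15/2*e2 - 10*e12; (-1/3*e12)*r = 1 - 1/3*e1 + 4/3*e2 + e12.
Sum: 1/10 - 271/30*e1 + 229/30*e2 - 47/5*e12; translating back through the correspondence:
Answer: 1/10 - 271/30*i + 229/30*j - 47/5*k


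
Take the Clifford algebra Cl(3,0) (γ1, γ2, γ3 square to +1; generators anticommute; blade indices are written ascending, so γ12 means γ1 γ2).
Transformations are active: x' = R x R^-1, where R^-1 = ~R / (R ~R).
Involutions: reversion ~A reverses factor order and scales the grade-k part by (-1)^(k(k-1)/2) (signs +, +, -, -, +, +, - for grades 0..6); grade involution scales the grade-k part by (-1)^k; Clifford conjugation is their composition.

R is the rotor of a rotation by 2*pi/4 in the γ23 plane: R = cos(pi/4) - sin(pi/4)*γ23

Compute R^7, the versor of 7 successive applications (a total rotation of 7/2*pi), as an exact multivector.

The rotor phase is half the rotation angle and phases add under composition, so 7 steps in the γ23 plane accumulate phase 7*(pi/4) = 7*pi/4: R^7 = cos(7*pi/4) - sin(7*pi/4)*γ23.
cos(7*pi/4) = sqrt(2)/2 and sin(7*pi/4) = -sqrt(2)/2, so R^7 = sqrt(2)/2 + sqrt(2)/2*γ23. The net rotation is 3/2*pi (after discarding 1 full turn, each of which contributes a factor -1 to the rotor); the rotor keeps the half-angle phase exactly.
Answer: sqrt(2)/2 + sqrt(2)/2*γ23


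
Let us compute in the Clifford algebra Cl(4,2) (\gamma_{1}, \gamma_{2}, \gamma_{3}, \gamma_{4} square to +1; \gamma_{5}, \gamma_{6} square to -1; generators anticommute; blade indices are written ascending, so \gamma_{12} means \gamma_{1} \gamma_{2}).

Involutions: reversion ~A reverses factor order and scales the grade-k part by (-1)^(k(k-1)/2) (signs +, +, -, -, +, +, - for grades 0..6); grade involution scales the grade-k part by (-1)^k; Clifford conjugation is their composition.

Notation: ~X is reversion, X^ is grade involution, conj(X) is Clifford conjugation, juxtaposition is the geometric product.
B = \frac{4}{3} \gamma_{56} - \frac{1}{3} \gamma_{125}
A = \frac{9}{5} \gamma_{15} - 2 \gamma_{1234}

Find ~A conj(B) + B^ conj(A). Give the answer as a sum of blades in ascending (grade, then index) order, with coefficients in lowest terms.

first term: -\frac{3}{5} \gamma_{2} - \frac{12}{5} \gamma_{16} - \frac{2}{3} \gamma_{345} + \frac{8}{3} \gamma_{123456}
second term: \frac{3}{5} \gamma_{2} - \frac{12}{5} \gamma_{16} + \frac{2}{3} \gamma_{345} - \frac{8}{3} \gamma_{123456}
Answer: -\frac{24}{5} \gamma_{16}


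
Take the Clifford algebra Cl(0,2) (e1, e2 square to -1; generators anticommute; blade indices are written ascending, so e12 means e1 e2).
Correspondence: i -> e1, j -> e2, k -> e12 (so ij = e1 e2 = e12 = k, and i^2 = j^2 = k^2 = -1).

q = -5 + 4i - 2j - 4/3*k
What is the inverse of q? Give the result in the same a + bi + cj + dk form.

In blades: q = -5 + 4*e1 - 2*e2 - 4/3*e12.
With qbar = -5 - 4*e1 + 2*e2 + 4/3*e12 (scalar fixed, mapped units negated), q qbar = 421/9 (the sum of squared coefficients), so q^-1 = qbar / (421/9) = -45/421 - 36/421*e1 + 18/421*e2 + 12/421*e12; translating back:
Answer: -45/421 - 36/421*i + 18/421*j + 12/421*k


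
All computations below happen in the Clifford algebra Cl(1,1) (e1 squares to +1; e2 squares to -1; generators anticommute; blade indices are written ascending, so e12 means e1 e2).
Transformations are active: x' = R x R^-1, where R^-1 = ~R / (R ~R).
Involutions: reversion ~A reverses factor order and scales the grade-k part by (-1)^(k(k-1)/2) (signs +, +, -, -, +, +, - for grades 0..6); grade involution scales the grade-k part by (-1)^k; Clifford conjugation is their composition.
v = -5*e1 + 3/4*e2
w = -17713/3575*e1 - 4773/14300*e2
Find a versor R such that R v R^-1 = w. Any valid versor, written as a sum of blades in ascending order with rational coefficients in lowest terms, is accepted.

Sketch: the shared square 391/16 makes R = v + w = -35588/3575*e1 + 1488/3575*e2 the natural versor; its sandwich fixes that direction, negates (v - w)/2, and sends v to w.
Answer: -35588/3575*e1 + 1488/3575*e2


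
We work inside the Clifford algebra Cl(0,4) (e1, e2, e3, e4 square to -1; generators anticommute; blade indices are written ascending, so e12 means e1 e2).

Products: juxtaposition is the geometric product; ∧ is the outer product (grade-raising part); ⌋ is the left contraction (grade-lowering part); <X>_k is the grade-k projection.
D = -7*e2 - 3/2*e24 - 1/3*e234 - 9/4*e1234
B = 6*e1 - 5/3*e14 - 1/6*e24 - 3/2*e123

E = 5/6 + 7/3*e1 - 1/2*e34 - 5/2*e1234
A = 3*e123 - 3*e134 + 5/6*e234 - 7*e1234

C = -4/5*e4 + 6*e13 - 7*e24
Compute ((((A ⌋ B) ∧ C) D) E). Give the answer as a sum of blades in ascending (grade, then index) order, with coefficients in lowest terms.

step 1: -9/2
step 2: 18/5*e4 - 27*e13 + 63/2*e24
step 3: 189/4 - 27/5*e2 - 21/2*e3 - 441/2*e4 - 567/8*e13 + 6/5*e23 + 1719/20*e24 - 1971/10*e123 + 9*e124 - 81/2*e1234
step 4: 1125/8 + 441/4*e1 - 9/2*e2 - 331/8*e3 + 1215/4*e4 - 153/20*e12 - 3991/16*e13 + 7713/16*e14 + 16717/40*e23 + 18273/80*e24 - 189/8*e34 + 3853/10*e123 + 333/4*e124 + 27/2*e134 - 459/5*e234 - 1215/8*e1234
Answer: 1125/8 + 441/4*e1 - 9/2*e2 - 331/8*e3 + 1215/4*e4 - 153/20*e12 - 3991/16*e13 + 7713/16*e14 + 16717/40*e23 + 18273/80*e24 - 189/8*e34 + 3853/10*e123 + 333/4*e124 + 27/2*e134 - 459/5*e234 - 1215/8*e1234


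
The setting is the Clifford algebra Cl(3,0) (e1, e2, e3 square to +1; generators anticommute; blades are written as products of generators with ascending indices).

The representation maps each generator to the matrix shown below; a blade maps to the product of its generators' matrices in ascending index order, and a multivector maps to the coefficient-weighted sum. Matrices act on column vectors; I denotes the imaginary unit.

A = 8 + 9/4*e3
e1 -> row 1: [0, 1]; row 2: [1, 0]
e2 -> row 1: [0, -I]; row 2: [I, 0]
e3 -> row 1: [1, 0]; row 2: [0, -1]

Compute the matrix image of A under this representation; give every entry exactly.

M = (8)*1 + (9/4)*rho(e3), summed entrywise (1 is the identity matrix):
Answer: row 1: [41/4, 0]; row 2: [0, 23/4]


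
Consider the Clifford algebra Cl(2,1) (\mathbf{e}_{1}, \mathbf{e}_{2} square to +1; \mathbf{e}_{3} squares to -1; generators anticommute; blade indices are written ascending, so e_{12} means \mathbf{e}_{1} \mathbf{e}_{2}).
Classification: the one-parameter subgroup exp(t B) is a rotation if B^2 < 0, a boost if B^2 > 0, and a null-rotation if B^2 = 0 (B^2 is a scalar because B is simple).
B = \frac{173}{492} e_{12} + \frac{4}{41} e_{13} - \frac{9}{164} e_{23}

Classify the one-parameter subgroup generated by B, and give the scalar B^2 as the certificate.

B^2 term by term: the squares give (\frac{173}{492})^2*(e_{12})^2 + (\frac{4}{41})^2*(e_{13})^2 + (-\frac{9}{164})^2*(e_{23})^2 = \frac{29929}{242064}*(-1) + \frac{16}{1681}*(+1) + \frac{81}{26896}*(+1) = -\frac{1}{9} (each basis 2-blade squares to minus the product of its generators' squares); cross terms between blades sharing an index anticommute and cancel. So B^2 = -\frac{1}{9}.
Answer: rotation, certificate B^2 = -\frac{1}{9}. Certificate logic: -\frac{1}{9} is a conjugation-invariant scalar, so its sign fixes rotation versus boost versus null-rotation outright.


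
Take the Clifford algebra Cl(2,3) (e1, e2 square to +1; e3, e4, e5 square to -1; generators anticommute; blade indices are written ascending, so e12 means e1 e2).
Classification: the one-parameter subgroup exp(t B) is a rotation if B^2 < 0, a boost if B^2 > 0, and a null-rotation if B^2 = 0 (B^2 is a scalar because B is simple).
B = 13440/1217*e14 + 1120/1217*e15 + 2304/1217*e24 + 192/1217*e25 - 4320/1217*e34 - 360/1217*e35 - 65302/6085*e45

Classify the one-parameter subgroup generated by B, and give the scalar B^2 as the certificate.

B^2 term by term: the squares give (13440/1217)^2*(e14)^2 + (1120/1217)^2*(e15)^2 + (2304/1217)^2*(e24)^2 + (192/1217)^2*(e25)^2 + (-4320/1217)^2*(e34)^2 + (-360/1217)^2*(e35)^2 + (-65302/6085)^2*(e45)^2 = 180633600/1481089*(+1) + 1254400/1481089*(+1) + 5308416/1481089*(+1) + 36864/1481089*(+1) + 18662400/1481089*(-1) + 129600/1481089*(-1) + 4264351204/37027225*(-1) = -36/25 (each basis 2-blade squares to minus the product of its generators' squares); cross terms between blades sharing an index anticommute and cancel; the commuting (index-disjoint) pairs give grade-4 terms 2*c*c'*(blade product), which cancel blade by blade — e1245: -5160960/1481089 + 5160960/1481089 = 0; e1345: 9676800/1481089 - 9676800/1481089 = 0; e2345: 1658880/1481089 - 1658880/1481089 = 0 — confirming B is simple. So B^2 = -36/25.
Answer: rotation, certificate B^2 = -36/25. Because -36/25 is invariant under every versor sandwich, the classification follows from its sign alone.


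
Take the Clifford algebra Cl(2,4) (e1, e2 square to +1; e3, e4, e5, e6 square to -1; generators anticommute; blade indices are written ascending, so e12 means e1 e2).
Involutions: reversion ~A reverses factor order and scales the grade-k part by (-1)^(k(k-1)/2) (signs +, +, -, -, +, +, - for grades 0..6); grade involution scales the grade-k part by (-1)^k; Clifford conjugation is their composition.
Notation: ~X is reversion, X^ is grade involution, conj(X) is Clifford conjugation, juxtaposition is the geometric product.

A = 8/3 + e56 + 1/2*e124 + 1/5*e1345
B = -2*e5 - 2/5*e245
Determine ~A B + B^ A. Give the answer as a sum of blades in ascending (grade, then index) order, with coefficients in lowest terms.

first term: -16/3*e5 + 2*e6 + 1/5*e15 - 2/25*e123 + 2/5*e134 - 16/15*e245 + 2/5*e246 + e1245
second term: 16/3*e5 - 2*e6 - 1/5*e15 + 2/25*e123 + 2/5*e134 + 16/15*e245 - 2/5*e246 - e1245
Answer: 4/5*e134
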